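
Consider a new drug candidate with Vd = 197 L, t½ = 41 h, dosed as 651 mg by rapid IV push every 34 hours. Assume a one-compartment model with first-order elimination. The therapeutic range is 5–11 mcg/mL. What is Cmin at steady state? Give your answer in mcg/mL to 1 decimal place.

4.3 mcg/mL

k = ln2/t½ = ln2/41 ≈ 0.016906 h⁻¹; fraction remaining f = e^(−kτ) = e^(−0.016906×34) ≈ 0.5628.
Accumulation ratio R = 1/(1 − f) ≈ 1/0.4372 ≈ 2.2873.
Single-dose peak C₀ = D/Vd = 651/197 ≈ 3.305 mcg/mL.
Cmax,ss = C₀/(1 − f) ≈ 3.305/0.4372 ≈ 7.559 mcg/mL.
Steady-state trough Cmin,ss = Cmax,ss·f ≈ 7.559 × 0.5628 ≈ 4.254 mcg/mL.
Trough 4.3 mcg/mL vs MEC 5 mcg/mL: subtherapeutic.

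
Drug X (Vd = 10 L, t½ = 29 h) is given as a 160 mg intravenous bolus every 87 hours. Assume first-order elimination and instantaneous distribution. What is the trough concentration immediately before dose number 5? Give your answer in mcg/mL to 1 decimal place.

f = (1/2)^(τ/t½) = (1/2)^(87/29) ≈ 0.1250.
C₀ = D/Vd = 160/10 ≈ 16.000 mcg/mL.
Before the 5th dose, 4 doses have been given. Superposition: Cmin = C₀·(f + f² + … + f^4).
≈ 16.000 × (0.1250 + 0.0156 + 0.0020 + 0.0002) ≈ 16.000 × 0.1428 ≈ 2.285 mcg/mL.

2.3 mcg/mL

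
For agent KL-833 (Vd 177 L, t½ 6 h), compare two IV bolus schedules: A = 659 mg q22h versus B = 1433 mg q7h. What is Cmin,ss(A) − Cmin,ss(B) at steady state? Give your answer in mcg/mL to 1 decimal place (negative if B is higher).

-6.2 mcg/mL

Regimen A: f = (1/2)^(22/6) ≈ 0.0787; Cmin,ss = (659/177)·f/(1−f) ≈ 0.318 mcg/mL.
Regimen B: f = (1/2)^(7/6) ≈ 0.4454; Cmin,ss = (1433/177)·f/(1−f) ≈ 6.502 mcg/mL.
Difference ≈ 0.318 − 6.502 ≈ -6.184 mcg/mL.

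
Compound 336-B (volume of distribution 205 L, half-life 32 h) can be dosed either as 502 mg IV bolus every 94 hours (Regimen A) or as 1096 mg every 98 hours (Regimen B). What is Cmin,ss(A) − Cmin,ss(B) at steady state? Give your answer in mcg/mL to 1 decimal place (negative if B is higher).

-0.4 mcg/mL

Regimen A: f = (1/2)^(94/32) ≈ 0.1305; Cmin,ss = (502/205)·f/(1−f) ≈ 0.368 mcg/mL.
Regimen B: f = (1/2)^(98/32) ≈ 0.1197; Cmin,ss = (1096/205)·f/(1−f) ≈ 0.727 mcg/mL.
Difference ≈ 0.368 − 0.727 ≈ -0.359 mcg/mL.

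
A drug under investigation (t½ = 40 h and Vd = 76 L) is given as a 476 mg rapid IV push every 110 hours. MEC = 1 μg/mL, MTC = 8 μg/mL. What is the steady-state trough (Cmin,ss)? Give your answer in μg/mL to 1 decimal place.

1.1 μg/mL

Over one 110-h interval, 110/40 ≈ 2.75 half-lives elapse, leaving f ≈ 0.1487 of each dose.
At steady state, accumulation factor R = 1/(1 − e^(−kτ)) ≈ 1.1747.
Each bolus raises the concentration by D/Vd = 476/76 ≈ 6.263 μg/mL.
Cmax,ss = C₀/(1 − f) ≈ 6.263/0.8513 ≈ 7.357 μg/mL.
One interval later, Cmin,ss = Cmax,ss·e^(−kτ) ≈ 7.357 × 0.1487 ≈ 1.094 μg/mL.
Trough 1.1 μg/mL vs MEC 1 μg/mL: adequate.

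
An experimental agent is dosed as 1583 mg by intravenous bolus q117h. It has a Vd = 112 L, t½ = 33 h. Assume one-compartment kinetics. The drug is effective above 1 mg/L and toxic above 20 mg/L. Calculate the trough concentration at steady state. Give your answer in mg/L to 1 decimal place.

Over one 117-h interval, 117/33 ≈ 3.5455 half-lives elapse, leaving f ≈ 0.0856 of each dose.
Accumulation ratio R = 1/(1 − f) ≈ 1/0.9144 ≈ 1.0936.
Each bolus raises the concentration by D/Vd = 1583/112 ≈ 14.134 mg/L.
Cmax,ss = C₀/(1 − f) ≈ 14.134/0.9144 ≈ 15.457 mg/L.
One interval later, Cmin,ss = Cmax,ss·e^(−kτ) ≈ 15.457 × 0.0856 ≈ 1.323 mg/L.
Trough 1.3 mg/L vs MEC 1 mg/L: adequate.

1.3 mg/L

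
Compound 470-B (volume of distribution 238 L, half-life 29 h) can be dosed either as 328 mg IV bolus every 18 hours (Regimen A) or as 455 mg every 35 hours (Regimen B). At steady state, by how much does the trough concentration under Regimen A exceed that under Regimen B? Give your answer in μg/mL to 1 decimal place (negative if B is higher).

Regimen A: f = (1/2)^(18/29) ≈ 0.6504; Cmin,ss = (328/238)·f/(1−f) ≈ 2.564 μg/mL.
Regimen B: f = (1/2)^(35/29) ≈ 0.4332; Cmin,ss = (455/238)·f/(1−f) ≈ 1.461 μg/mL.
Difference ≈ 2.564 − 1.461 ≈ 1.103 μg/mL.

1.1 μg/mL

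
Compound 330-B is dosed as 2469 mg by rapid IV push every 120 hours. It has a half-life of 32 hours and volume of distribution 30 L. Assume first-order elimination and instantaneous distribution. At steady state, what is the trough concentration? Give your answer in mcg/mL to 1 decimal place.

k = ln2/t½ = ln2/32 ≈ 0.021661 h⁻¹; fraction remaining f = e^(−kτ) = e^(−0.021661×120) ≈ 0.0743.
Accumulation ratio R = 1/(1 − f) ≈ 1/0.9257 ≈ 1.0803.
Single-dose peak C₀ = D/Vd = 2469/30 ≈ 82.300 mcg/mL.
Steady-state peak Cmax,ss = C₀·R ≈ 82.300 × 1.0803 ≈ 88.909 mcg/mL.
Steady-state trough Cmin,ss = Cmax,ss·f ≈ 88.909 × 0.0743 ≈ 6.606 mcg/mL.

6.6 mcg/mL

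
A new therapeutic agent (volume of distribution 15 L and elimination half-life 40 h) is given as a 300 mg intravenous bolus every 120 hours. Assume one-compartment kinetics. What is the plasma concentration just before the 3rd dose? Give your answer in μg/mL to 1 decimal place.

f = (1/2)^(τ/t½) = (1/2)^(120/40) ≈ 0.1250.
C₀ = D/Vd = 300/15 ≈ 20.000 μg/mL.
Before the 3rd dose, 2 doses have been given. Superposition: Cmin = C₀·(f + f²).
≈ 20.000 × (0.1250 + 0.0156) ≈ 20.000 × 0.1406 ≈ 2.812 μg/mL.

2.8 μg/mL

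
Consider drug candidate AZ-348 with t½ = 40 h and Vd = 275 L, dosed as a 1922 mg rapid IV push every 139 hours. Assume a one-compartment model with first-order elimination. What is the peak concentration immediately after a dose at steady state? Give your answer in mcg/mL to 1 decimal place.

7.7 mcg/mL

k = ln2/t½ = ln2/40 ≈ 0.017329 h⁻¹; fraction remaining f = e^(−kτ) = e^(−0.017329×139) ≈ 0.0899.
Accumulation ratio R = 1/(1 − f) ≈ 1/0.9101 ≈ 1.0988.
Single-dose peak C₀ = D/Vd = 1922/275 ≈ 6.989 mcg/mL.
Steady-state peak Cmax,ss = C₀·R ≈ 6.989 × 1.0988 ≈ 7.680 mcg/mL.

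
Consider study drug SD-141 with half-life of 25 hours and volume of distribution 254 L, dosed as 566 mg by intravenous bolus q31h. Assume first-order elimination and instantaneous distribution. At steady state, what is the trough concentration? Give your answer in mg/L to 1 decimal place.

τ/t½ = 31/25 ≈ 1.24, so fraction remaining f = (1/2)^(31/25) ≈ 0.4234.
Each bolus raises the concentration by D/Vd = 566/254 ≈ 2.228 mg/L.
Steady-state trough Cmin,ss = C₀·f/(1−f) ≈ 2.228 × 0.4234/0.5766 ≈ 1.636 mg/L.

1.6 mg/L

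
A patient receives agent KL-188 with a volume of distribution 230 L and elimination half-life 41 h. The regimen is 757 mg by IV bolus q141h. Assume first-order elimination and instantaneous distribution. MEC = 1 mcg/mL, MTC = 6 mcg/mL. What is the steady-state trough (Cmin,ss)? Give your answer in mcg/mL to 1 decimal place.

0.3 mcg/mL

τ/t½ = 141/41 ≈ 3.439, so fraction remaining f = (1/2)^(141/41) ≈ 0.0922.
Single-dose peak C₀ = D/Vd = 757/230 ≈ 3.291 mcg/mL.
Steady-state trough Cmin,ss = C₀·f/(1−f) ≈ 3.291 × 0.0922/0.9078 ≈ 0.334 mcg/mL.
Trough 0.3 mcg/mL vs MEC 1 mcg/mL: subtherapeutic.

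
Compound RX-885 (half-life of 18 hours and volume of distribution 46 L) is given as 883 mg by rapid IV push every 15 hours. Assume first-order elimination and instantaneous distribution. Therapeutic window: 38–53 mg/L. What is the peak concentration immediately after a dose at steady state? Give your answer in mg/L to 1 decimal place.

43.7 mg/L

k = ln2/t½ = ln2/18 ≈ 0.038508 h⁻¹; fraction remaining f = e^(−kτ) = e^(−0.038508×15) ≈ 0.5612.
Accumulation ratio R = 1/(1 − f) ≈ 1/0.4388 ≈ 2.2789.
Each bolus raises the concentration by D/Vd = 883/46 ≈ 19.196 mg/L.
Steady-state peak Cmax,ss = C₀·R ≈ 19.196 × 2.2789 ≈ 43.746 mg/L.
Peak 43.7 mg/L vs MTC 53 mg/L: below toxic threshold.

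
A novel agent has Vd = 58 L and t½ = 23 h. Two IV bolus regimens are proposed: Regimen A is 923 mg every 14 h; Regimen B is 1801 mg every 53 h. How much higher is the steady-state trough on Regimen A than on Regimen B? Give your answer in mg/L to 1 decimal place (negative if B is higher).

Regimen A: f = (1/2)^(14/23) ≈ 0.6558; Cmin,ss = (923/58)·f/(1−f) ≈ 30.320 mg/L.
Regimen B: f = (1/2)^(53/23) ≈ 0.2025; Cmin,ss = (1801/58)·f/(1−f) ≈ 7.885 mg/L.
Difference ≈ 30.320 − 7.885 ≈ 22.435 mg/L.

22.4 mg/L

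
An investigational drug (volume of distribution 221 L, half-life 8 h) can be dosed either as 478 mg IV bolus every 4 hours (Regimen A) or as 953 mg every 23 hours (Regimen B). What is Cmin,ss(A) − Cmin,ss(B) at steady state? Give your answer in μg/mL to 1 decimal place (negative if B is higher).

Regimen A: f = (1/2)^(4/8) ≈ 0.7071; Cmin,ss = (478/221)·f/(1−f) ≈ 5.222 μg/mL.
Regimen B: f = (1/2)^(23/8) ≈ 0.1363; Cmin,ss = (953/221)·f/(1−f) ≈ 0.681 μg/mL.
Difference ≈ 5.222 − 0.681 ≈ 4.541 μg/mL.

4.5 μg/mL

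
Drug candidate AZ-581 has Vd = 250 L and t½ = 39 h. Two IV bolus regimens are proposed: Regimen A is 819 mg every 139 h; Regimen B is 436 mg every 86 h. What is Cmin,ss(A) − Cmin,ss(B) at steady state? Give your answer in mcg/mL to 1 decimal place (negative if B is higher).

-0.2 mcg/mL

Regimen A: f = (1/2)^(139/39) ≈ 0.0845; Cmin,ss = (819/250)·f/(1−f) ≈ 0.302 mcg/mL.
Regimen B: f = (1/2)^(86/39) ≈ 0.2169; Cmin,ss = (436/250)·f/(1−f) ≈ 0.483 mcg/mL.
Difference ≈ 0.302 − 0.483 ≈ -0.181 mcg/mL.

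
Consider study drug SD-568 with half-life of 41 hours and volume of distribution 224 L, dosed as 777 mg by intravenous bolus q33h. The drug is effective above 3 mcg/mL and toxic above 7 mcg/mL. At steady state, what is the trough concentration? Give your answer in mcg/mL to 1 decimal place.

4.6 mcg/mL

Over one 33-h interval, 33/41 ≈ 0.80488 half-lives elapse, leaving f ≈ 0.5724 of each dose.
At steady state, accumulation factor R = 1/(1 − e^(−kτ)) ≈ 2.3386.
Single-dose peak C₀ = D/Vd = 777/224 ≈ 3.469 mcg/mL.
Cmax,ss = C₀/(1 − f) ≈ 3.469/0.4276 ≈ 8.113 mcg/mL.
One interval later, Cmin,ss = Cmax,ss·e^(−kτ) ≈ 8.113 × 0.5724 ≈ 4.644 mcg/mL.
Trough 4.6 mcg/mL vs MEC 3 mcg/mL: adequate.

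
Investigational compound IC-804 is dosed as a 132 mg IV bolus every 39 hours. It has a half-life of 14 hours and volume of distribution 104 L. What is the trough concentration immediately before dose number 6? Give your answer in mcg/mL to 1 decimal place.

f = (1/2)^(τ/t½) = (1/2)^(39/14) ≈ 0.1450.
C₀ = D/Vd = 132/104 ≈ 1.269 mcg/mL.
Before the 6th dose, 5 doses have been given. Superposition: Cmin = C₀·(f + f² + … + f^5).
≈ 1.269 × (0.1450 + 0.0210 + 0.0030 + 0.0004 + 0.0001) ≈ 1.269 × 0.1695 ≈ 0.215 mcg/mL.

0.2 mcg/mL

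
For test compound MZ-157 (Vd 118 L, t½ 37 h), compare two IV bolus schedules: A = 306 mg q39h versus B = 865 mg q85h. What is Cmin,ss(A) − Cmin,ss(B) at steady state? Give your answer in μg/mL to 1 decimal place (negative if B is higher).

Regimen A: f = (1/2)^(39/37) ≈ 0.4816; Cmin,ss = (306/118)·f/(1−f) ≈ 2.409 μg/mL.
Regimen B: f = (1/2)^(85/37) ≈ 0.2034; Cmin,ss = (865/118)·f/(1−f) ≈ 1.872 μg/mL.
Difference ≈ 2.409 − 1.872 ≈ 0.537 μg/mL.

0.5 μg/mL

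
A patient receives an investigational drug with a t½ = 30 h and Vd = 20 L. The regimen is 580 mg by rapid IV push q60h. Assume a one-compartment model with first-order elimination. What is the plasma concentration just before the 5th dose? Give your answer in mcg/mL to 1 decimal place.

9.6 mcg/mL

f = (1/2)^(τ/t½) = (1/2)^(60/30) ≈ 0.2500.
C₀ = D/Vd = 580/20 ≈ 29.000 mcg/mL.
Before the 5th dose, 4 doses have been given. Superposition: Cmin = C₀·(f + f² + … + f^4).
≈ 29.000 × (0.2500 + 0.0625 + 0.0156 + 0.0039) ≈ 29.000 × 0.3320 ≈ 9.628 mcg/mL.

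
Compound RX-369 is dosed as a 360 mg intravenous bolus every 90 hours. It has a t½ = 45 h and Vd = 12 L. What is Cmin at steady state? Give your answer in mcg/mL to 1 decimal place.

10.0 mcg/mL

τ = 90 h = 2 half-lives, so f = (1/2)^2 = 0.25.
Accumulation ratio R = 1/(1 − f) = 1/0.75 = 4/3.
Single-dose peak C₀ = D/Vd = 360/12 = 30 mcg/mL.
Steady-state peak Cmax,ss = C₀·R = 30 × 4/3 ≈ 40.000 mcg/mL.
Steady-state trough Cmin,ss = Cmax,ss·f ≈ 40.000 × 0.25 ≈ 10.000 mcg/mL.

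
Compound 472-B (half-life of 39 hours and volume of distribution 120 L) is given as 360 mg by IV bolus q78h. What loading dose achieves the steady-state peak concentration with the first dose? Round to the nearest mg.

f = (1/2)^(78/39) ≈ 0.250000; accumulation ratio R = 1/(1−f) ≈ 1.33333.
Loading dose to hit Cmax,ss on first dose: D_load = D_maint·R ≈ 360 × 1.33333 ≈ 480.00 mg.

480 mg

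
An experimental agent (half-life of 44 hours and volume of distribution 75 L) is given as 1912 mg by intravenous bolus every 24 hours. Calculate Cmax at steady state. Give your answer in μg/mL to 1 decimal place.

81.0 μg/mL

τ/t½ = 24/44 ≈ 0.54545, so fraction remaining f = (1/2)^(24/44) ≈ 0.6852.
Accumulation ratio R = 1/(1 − f) ≈ 1/0.3148 ≈ 3.1766.
Single-dose peak C₀ = D/Vd = 1912/75 ≈ 25.493 μg/mL.
Steady-state peak Cmax,ss = C₀·R ≈ 25.493 × 3.1766 ≈ 80.981 μg/mL.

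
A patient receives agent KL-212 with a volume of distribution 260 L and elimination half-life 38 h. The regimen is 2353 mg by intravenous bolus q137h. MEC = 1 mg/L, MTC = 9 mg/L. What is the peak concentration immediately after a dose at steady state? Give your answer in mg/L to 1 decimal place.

9.9 mg/L

Over one 137-h interval, 137/38 ≈ 3.6053 half-lives elapse, leaving f ≈ 0.0822 of each dose.
At steady state, accumulation factor R = 1/(1 − e^(−kτ)) ≈ 1.0896.
Each bolus raises the concentration by D/Vd = 2353/260 ≈ 9.050 mg/L.
Steady-state peak Cmax,ss = C₀·R ≈ 9.050 × 1.0896 ≈ 9.861 mg/L.
Peak 9.9 mg/L vs MTC 9 mg/L: exceeds toxic threshold.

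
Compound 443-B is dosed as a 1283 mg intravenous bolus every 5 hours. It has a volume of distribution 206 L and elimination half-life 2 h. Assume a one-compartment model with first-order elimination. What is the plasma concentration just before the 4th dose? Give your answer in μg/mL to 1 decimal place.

1.3 μg/mL

f = (1/2)^(τ/t½) = (1/2)^(5/2) ≈ 0.1768.
C₀ = D/Vd = 1283/206 ≈ 6.228 μg/mL.
Before the 4th dose, 3 doses have been given. Superposition: Cmin = C₀·(f + f² + … + f^3).
≈ 6.228 × (0.1768 + 0.0313 + 0.0055) ≈ 6.228 × 0.2136 ≈ 1.330 μg/mL.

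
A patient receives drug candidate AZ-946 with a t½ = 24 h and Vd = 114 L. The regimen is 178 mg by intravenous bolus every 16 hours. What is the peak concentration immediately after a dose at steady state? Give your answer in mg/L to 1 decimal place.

Over one 16-h interval, 16/24 ≈ 0.66667 half-lives elapse, leaving f ≈ 0.6300 of each dose.
Accumulation ratio R = 1/(1 − f) ≈ 1/0.3700 ≈ 2.7027.
Single-dose peak C₀ = D/Vd = 178/114 ≈ 1.561 mg/L.
Steady-state peak Cmax,ss = C₀·R ≈ 1.561 × 2.7027 ≈ 4.219 mg/L.

4.2 mg/L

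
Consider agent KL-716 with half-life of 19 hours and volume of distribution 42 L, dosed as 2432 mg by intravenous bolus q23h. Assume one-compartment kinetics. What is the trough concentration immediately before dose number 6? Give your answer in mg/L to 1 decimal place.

f = (1/2)^(τ/t½) = (1/2)^(23/19) ≈ 0.4321.
C₀ = D/Vd = 2432/42 ≈ 57.905 mg/L.
Before the 6th dose, 5 doses have been given. Superposition: Cmin = C₀·(f + f² + … + f^5).
≈ 57.905 × (0.4321 + 0.1867 + 0.0807 + 0.0349 + 0.0151) ≈ 57.905 × 0.7495 ≈ 43.400 mg/L.

43.4 mg/L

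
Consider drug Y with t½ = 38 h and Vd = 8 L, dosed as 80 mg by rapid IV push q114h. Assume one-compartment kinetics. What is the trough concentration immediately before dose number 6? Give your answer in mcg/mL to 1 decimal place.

f = (1/2)^(τ/t½) = (1/2)^(114/38) ≈ 0.1250.
C₀ = D/Vd = 80/8 ≈ 10.000 mcg/mL.
Before the 6th dose, 5 doses have been given. Superposition: Cmin = C₀·(f + f² + … + f^5).
≈ 10.000 × (0.1250 + 0.0156 + 0.0020 + 0.0002 + 0.0000) ≈ 10.000 × 0.1428 ≈ 1.428 mcg/mL.

1.4 mcg/mL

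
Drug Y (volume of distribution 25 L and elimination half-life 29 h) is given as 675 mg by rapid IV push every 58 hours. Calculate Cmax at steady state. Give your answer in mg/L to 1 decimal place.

36.0 mg/L

τ = 58 h = 2 half-lives, so f = (1/2)^2 = 0.25.
Accumulation ratio R = 1/(1 − f) = 1/0.75 = 4/3.
Single-dose peak C₀ = D/Vd = 675/25 = 27 mg/L.
Steady-state peak Cmax,ss = C₀·R = 27 × 4/3 ≈ 36.000 mg/L.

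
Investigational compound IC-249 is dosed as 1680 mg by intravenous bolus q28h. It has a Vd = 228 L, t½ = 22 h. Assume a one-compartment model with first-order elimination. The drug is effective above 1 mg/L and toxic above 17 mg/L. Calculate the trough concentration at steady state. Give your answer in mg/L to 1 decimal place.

5.2 mg/L

Over one 28-h interval, 28/22 ≈ 1.2727 half-lives elapse, leaving f ≈ 0.4139 of each dose.
Each bolus raises the concentration by D/Vd = 1680/228 ≈ 7.368 mg/L.
Steady-state trough Cmin,ss = C₀·f/(1−f) ≈ 7.368 × 0.4139/0.5861 ≈ 5.203 mg/L.
Trough 5.2 mg/L vs MEC 1 mg/L: adequate.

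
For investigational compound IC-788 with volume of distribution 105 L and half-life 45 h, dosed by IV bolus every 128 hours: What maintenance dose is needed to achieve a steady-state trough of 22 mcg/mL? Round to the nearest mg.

14281 mg

τ/t½ = 128/45 ≈ 2.8444, so f = (1/2)^(128/45) ≈ 0.139231.
Cmin,ss = (D/Vd)·f/(1−f), so D = Cmin,ss·Vd·(1−f)/f.
D = 22 × 105 × (1−f)/f ≈ 22 × 105 × 6.18231 ≈ 14281.14 mg.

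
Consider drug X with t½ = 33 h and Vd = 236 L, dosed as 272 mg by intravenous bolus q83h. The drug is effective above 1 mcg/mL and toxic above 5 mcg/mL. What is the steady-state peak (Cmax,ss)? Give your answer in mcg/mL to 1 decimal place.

1.4 mcg/mL

Over one 83-h interval, 83/33 ≈ 2.5152 half-lives elapse, leaving f ≈ 0.1749 of each dose.
At steady state, accumulation factor R = 1/(1 − e^(−kτ)) ≈ 1.2120.
Single-dose peak C₀ = D/Vd = 272/236 ≈ 1.153 mcg/mL.
Cmax,ss = C₀/(1 − f) ≈ 1.153/0.8251 ≈ 1.397 mcg/mL.
Peak 1.4 mcg/mL vs MTC 5 mcg/mL: below toxic threshold.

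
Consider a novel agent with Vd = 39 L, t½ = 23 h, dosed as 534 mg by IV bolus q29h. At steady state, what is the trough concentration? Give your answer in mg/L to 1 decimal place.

9.8 mg/L

Over one 29-h interval, 29/23 ≈ 1.2609 half-lives elapse, leaving f ≈ 0.4173 of each dose.
Accumulation ratio R = 1/(1 − f) ≈ 1/0.5827 ≈ 1.7161.
Each bolus raises the concentration by D/Vd = 534/39 ≈ 13.692 mg/L.
Steady-state peak Cmax,ss = C₀·R ≈ 13.692 × 1.7161 ≈ 23.497 mg/L.
Steady-state trough Cmin,ss = Cmax,ss·f ≈ 23.497 × 0.4173 ≈ 9.805 mg/L.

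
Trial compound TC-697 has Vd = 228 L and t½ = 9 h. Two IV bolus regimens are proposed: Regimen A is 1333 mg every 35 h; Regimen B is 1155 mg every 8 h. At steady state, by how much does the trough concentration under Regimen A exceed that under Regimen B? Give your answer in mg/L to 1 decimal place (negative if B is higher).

-5.5 mg/L

Regimen A: f = (1/2)^(35/9) ≈ 0.0675; Cmin,ss = (1333/228)·f/(1−f) ≈ 0.423 mg/L.
Regimen B: f = (1/2)^(8/9) ≈ 0.5400; Cmin,ss = (1155/228)·f/(1−f) ≈ 5.947 mg/L.
Difference ≈ 0.423 − 5.947 ≈ -5.524 mg/L.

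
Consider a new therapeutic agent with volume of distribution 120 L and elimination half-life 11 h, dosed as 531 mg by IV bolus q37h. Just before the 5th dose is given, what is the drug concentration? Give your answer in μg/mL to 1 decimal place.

f = (1/2)^(τ/t½) = (1/2)^(37/11) ≈ 0.0972.
C₀ = D/Vd = 531/120 ≈ 4.425 μg/mL.
Before the 5th dose, 4 doses have been given. Superposition: Cmin = C₀·(f + f² + … + f^4).
≈ 4.425 × (0.0972 + 0.0094 + 0.0009 + 0.0001) ≈ 4.425 × 0.1076 ≈ 0.476 μg/mL.

0.5 μg/mL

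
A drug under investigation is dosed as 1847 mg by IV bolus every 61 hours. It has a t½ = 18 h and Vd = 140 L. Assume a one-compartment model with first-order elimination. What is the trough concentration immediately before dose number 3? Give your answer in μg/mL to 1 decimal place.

1.4 μg/mL

f = (1/2)^(τ/t½) = (1/2)^(61/18) ≈ 0.0955.
C₀ = D/Vd = 1847/140 ≈ 13.193 μg/mL.
Before the 3rd dose, 2 doses have been given. Superposition: Cmin = C₀·(f + f²).
≈ 13.193 × (0.0955 + 0.0091) ≈ 13.193 × 0.1046 ≈ 1.380 μg/mL.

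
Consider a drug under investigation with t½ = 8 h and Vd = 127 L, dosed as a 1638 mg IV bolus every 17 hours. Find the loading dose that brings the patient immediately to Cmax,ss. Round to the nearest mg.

2125 mg

f = (1/2)^(17/8) ≈ 0.229251; accumulation ratio R = 1/(1−f) ≈ 1.29744.
Loading dose to hit Cmax,ss on first dose: D_load = D_maint·R ≈ 1638 × 1.29744 ≈ 2125.21 mg.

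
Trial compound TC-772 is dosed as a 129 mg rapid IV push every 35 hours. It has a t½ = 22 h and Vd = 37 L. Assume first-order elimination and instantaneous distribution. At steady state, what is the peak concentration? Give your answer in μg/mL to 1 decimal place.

k = ln2/t½ = ln2/22 ≈ 0.031507 h⁻¹; fraction remaining f = e^(−kτ) = e^(−0.031507×35) ≈ 0.3320.
Accumulation ratio R = 1/(1 − f) ≈ 1/0.6680 ≈ 1.4970.
Each bolus raises the concentration by D/Vd = 129/37 ≈ 3.486 μg/mL.
Cmax,ss = C₀/(1 − f) ≈ 3.486/0.6680 ≈ 5.219 μg/mL.

5.2 μg/mL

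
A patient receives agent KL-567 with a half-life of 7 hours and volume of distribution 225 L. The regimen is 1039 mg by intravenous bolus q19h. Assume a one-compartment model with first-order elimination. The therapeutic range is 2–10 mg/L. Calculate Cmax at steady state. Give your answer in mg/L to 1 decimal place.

5.4 mg/L

k = ln2/t½ = ln2/7 ≈ 0.099021 h⁻¹; fraction remaining f = e^(−kτ) = e^(−0.099021×19) ≈ 0.1524.
At steady state, accumulation factor R = 1/(1 − e^(−kτ)) ≈ 1.1798.
Each bolus raises the concentration by D/Vd = 1039/225 ≈ 4.618 mg/L.
Steady-state peak Cmax,ss = C₀·R ≈ 4.618 × 1.1798 ≈ 5.448 mg/L.
Peak 5.4 mg/L vs MTC 10 mg/L: below toxic threshold.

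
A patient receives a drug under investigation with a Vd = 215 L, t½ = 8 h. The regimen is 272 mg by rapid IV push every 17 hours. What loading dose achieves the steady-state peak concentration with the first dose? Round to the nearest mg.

353 mg

f = (1/2)^(17/8) ≈ 0.229251; accumulation ratio R = 1/(1−f) ≈ 1.29744.
Loading dose to hit Cmax,ss on first dose: D_load = D_maint·R ≈ 272 × 1.29744 ≈ 352.90 mg.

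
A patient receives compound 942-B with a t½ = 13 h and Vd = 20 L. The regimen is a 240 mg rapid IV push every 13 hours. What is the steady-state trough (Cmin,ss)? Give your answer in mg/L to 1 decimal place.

The dosing interval is 1 half-life, so f = 2^(−1) = 0.5.
Accumulation ratio R = 1/(1 − f) = 1/0.5 = 2/1.
Single-dose peak C₀ = D/Vd = 240/20 = 12 mg/L.
Steady-state peak Cmax,ss = C₀·R = 12 × 2/1 ≈ 24.000 mg/L.
Steady-state trough Cmin,ss = Cmax,ss·f ≈ 24.000 × 0.5 ≈ 12.000 mg/L.

12.0 mg/L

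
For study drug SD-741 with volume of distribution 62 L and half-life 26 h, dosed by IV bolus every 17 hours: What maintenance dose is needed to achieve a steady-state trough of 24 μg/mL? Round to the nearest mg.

τ/t½ = 17/26 ≈ 0.65385, so f = (1/2)^(17/26) ≈ 0.635584.
Cmin,ss = (D/Vd)·f/(1−f), so D = Cmin,ss·Vd·(1−f)/f.
D = 24 × 62 × (1−f)/f ≈ 24 × 62 × 0.57336 ≈ 853.16 mg.

853 mg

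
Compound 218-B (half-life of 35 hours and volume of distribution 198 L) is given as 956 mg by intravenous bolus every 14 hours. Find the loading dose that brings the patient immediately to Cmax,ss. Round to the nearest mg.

f = (1/2)^(14/35) ≈ 0.757858; accumulation ratio R = 1/(1−f) ≈ 4.12981.
Loading dose to hit Cmax,ss on first dose: D_load = D_maint·R ≈ 956 × 4.12981 ≈ 3948.10 mg.

3948 mg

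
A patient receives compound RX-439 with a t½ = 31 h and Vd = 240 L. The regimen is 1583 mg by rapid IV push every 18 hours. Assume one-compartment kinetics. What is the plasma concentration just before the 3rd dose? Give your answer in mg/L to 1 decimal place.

f = (1/2)^(τ/t½) = (1/2)^(18/31) ≈ 0.6687.
C₀ = D/Vd = 1583/240 ≈ 6.596 mg/L.
Before the 3rd dose, 2 doses have been given. Superposition: Cmin = C₀·(f + f²).
≈ 6.596 × (0.6687 + 0.4472) ≈ 6.596 × 1.1159 ≈ 7.360 mg/L.

7.4 mg/L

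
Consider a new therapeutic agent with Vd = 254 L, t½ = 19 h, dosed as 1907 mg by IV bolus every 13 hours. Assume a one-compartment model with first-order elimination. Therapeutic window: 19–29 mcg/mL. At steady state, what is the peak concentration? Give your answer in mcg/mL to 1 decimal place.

τ/t½ = 13/19 ≈ 0.68421, so fraction remaining f = (1/2)^(13/19) ≈ 0.6223.
At steady state, accumulation factor R = 1/(1 − e^(−kτ)) ≈ 2.6476.
Each bolus raises the concentration by D/Vd = 1907/254 ≈ 7.508 mcg/mL.
Steady-state peak Cmax,ss = C₀·R ≈ 7.508 × 2.6476 ≈ 19.878 mcg/mL.
Peak 19.9 mcg/mL vs MTC 29 mcg/mL: below toxic threshold.

19.9 mcg/mL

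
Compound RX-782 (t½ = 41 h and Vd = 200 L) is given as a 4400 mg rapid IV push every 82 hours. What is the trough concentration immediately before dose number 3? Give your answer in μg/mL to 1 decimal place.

f = (1/2)^(τ/t½) = (1/2)^(82/41) ≈ 0.2500.
C₀ = D/Vd = 4400/200 ≈ 22.000 μg/mL.
Before the 3rd dose, 2 doses have been given. Superposition: Cmin = C₀·(f + f²).
≈ 22.000 × (0.2500 + 0.0625) ≈ 22.000 × 0.3125 ≈ 6.875 μg/mL.

6.9 μg/mL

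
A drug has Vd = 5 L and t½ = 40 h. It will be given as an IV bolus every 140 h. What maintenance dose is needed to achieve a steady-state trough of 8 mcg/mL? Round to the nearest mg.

413 mg

τ/t½ = 140/40 ≈ 3.5, so f = (1/2)^(140/40) ≈ 0.088388.
Cmin,ss = (D/Vd)·f/(1−f), so D = Cmin,ss·Vd·(1−f)/f.
D = 8 × 5 × (1−f)/f ≈ 8 × 5 × 10.31375 ≈ 412.55 mg.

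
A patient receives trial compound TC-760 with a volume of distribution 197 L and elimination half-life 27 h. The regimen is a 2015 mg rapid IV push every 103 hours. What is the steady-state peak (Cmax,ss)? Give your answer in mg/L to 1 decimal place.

11.0 mg/L

τ/t½ = 103/27 ≈ 3.8148, so fraction remaining f = (1/2)^(103/27) ≈ 0.0711.
At steady state, accumulation factor R = 1/(1 − e^(−kτ)) ≈ 1.0765.
Single-dose peak C₀ = D/Vd = 2015/197 ≈ 10.228 mg/L.
Steady-state peak Cmax,ss = C₀·R ≈ 10.228 × 1.0765 ≈ 11.010 mg/L.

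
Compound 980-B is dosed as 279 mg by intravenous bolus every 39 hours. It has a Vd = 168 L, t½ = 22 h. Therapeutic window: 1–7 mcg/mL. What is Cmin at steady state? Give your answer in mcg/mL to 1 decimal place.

0.7 mcg/mL

τ/t½ = 39/22 ≈ 1.7727, so fraction remaining f = (1/2)^(39/22) ≈ 0.2927.
Each bolus raises the concentration by D/Vd = 279/168 ≈ 1.661 mcg/mL.
Steady-state trough Cmin,ss = C₀·f/(1−f) ≈ 1.661 × 0.2927/0.7073 ≈ 0.687 mcg/mL.
Trough 0.7 mcg/mL vs MEC 1 mcg/mL: subtherapeutic.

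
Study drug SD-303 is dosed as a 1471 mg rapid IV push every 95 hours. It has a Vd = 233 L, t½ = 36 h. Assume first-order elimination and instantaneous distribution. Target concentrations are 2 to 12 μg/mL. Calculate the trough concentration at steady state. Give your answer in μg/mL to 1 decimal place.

1.2 μg/mL

τ/t½ = 95/36 ≈ 2.6389, so fraction remaining f = (1/2)^(95/36) ≈ 0.1606.
Each bolus raises the concentration by D/Vd = 1471/233 ≈ 6.313 μg/mL.
Steady-state trough Cmin,ss = C₀·f/(1−f) ≈ 6.313 × 0.1606/0.8394 ≈ 1.208 μg/mL.
Trough 1.2 μg/mL vs MEC 2 μg/mL: subtherapeutic.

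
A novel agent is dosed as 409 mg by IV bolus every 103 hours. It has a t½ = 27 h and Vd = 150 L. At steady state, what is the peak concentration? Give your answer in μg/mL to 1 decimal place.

2.9 μg/mL

Over one 103-h interval, 103/27 ≈ 3.8148 half-lives elapse, leaving f ≈ 0.0711 of each dose.
At steady state, accumulation factor R = 1/(1 − e^(−kτ)) ≈ 1.0765.
Single-dose peak C₀ = D/Vd = 409/150 ≈ 2.727 μg/mL.
Steady-state peak Cmax,ss = C₀·R ≈ 2.727 × 1.0765 ≈ 2.936 μg/mL.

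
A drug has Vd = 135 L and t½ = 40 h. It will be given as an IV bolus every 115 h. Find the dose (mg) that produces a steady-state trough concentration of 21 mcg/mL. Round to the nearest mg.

τ/t½ = 115/40 ≈ 2.875, so f = (1/2)^(115/40) ≈ 0.136313.
Cmin,ss = (D/Vd)·f/(1−f), so D = Cmin,ss·Vd·(1−f)/f.
D = 21 × 135 × (1−f)/f ≈ 21 × 135 × 6.33606 ≈ 17962.73 mg.

17963 mg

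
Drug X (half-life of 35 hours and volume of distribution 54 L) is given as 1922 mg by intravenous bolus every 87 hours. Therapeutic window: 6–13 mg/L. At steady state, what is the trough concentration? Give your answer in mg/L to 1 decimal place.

7.7 mg/L

Over one 87-h interval, 87/35 ≈ 2.4857 half-lives elapse, leaving f ≈ 0.1785 of each dose.
Each bolus raises the concentration by D/Vd = 1922/54 ≈ 35.593 mg/L.
Steady-state trough Cmin,ss = C₀·f/(1−f) ≈ 35.593 × 0.1785/0.8215 ≈ 7.734 mg/L.
Trough 7.7 mg/L vs MEC 6 mg/L: adequate.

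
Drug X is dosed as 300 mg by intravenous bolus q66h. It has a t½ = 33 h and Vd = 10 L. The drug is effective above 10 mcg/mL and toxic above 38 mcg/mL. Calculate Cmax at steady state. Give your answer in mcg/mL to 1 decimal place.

40.0 mcg/mL

The dosing interval is 2 half-lives, so f = 2^(−2) = 0.25.
At steady state, R = 1/(1 − 0.25) = 4/3.
Single-dose peak C₀ = D/Vd = 300/10 = 30 mcg/mL.
Steady-state peak Cmax,ss = C₀·R = 30 × 4/3 ≈ 40.000 mcg/mL.
Peak 40.0 mcg/mL vs MTC 38 mcg/mL: exceeds toxic threshold.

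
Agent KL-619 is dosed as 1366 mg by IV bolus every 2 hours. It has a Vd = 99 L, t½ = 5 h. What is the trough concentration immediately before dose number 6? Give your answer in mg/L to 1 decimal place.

32.4 mg/L

f = (1/2)^(τ/t½) = (1/2)^(2/5) ≈ 0.7579.
C₀ = D/Vd = 1366/99 ≈ 13.798 mg/L.
Before the 6th dose, 5 doses have been given. Superposition: Cmin = C₀·(f + f² + … + f^5).
≈ 13.798 × (0.7579 + 0.5744 + 0.4353 + 0.3299 + 0.2501) ≈ 13.798 × 2.3476 ≈ 32.392 mg/L.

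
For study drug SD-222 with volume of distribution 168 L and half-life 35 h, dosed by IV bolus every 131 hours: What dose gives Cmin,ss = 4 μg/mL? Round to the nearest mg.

8325 mg

τ/t½ = 131/35 ≈ 3.7429, so f = (1/2)^(131/35) ≈ 0.074694.
Cmin,ss = (D/Vd)·f/(1−f), so D = Cmin,ss·Vd·(1−f)/f.
D = 4 × 168 × (1−f)/f ≈ 4 × 168 × 12.38796 ≈ 8324.71 mg.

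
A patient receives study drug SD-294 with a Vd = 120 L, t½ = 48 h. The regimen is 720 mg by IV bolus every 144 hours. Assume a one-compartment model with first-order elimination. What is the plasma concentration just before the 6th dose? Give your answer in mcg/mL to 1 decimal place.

f = (1/2)^(τ/t½) = (1/2)^(144/48) ≈ 0.1250.
C₀ = D/Vd = 720/120 ≈ 6.000 mcg/mL.
Before the 6th dose, 5 doses have been given. Superposition: Cmin = C₀·(f + f² + … + f^5).
≈ 6.000 × (0.1250 + 0.0156 + 0.0020 + 0.0002 + 0.0000) ≈ 6.000 × 0.1428 ≈ 0.857 mcg/mL.

0.9 mcg/mL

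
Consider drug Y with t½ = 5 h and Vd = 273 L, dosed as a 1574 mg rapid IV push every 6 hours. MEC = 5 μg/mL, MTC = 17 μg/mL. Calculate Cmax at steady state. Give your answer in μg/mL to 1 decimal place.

τ/t½ = 6/5 ≈ 1.2, so fraction remaining f = (1/2)^(6/5) ≈ 0.4353.
Accumulation ratio R = 1/(1 − f) ≈ 1/0.5647 ≈ 1.7709.
Single-dose peak C₀ = D/Vd = 1574/273 ≈ 5.766 μg/mL.
Steady-state peak Cmax,ss = C₀·R ≈ 5.766 × 1.7709 ≈ 10.211 μg/mL.
Peak 10.2 μg/mL vs MTC 17 μg/mL: below toxic threshold.

10.2 μg/mL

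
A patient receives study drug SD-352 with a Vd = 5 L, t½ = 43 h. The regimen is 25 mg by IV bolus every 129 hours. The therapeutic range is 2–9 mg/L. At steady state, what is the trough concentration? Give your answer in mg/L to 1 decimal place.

0.7 mg/L

The dosing interval is 3 half-lives, so f = 2^(−3) = 0.125.
At steady state, R = 1/(1 − 0.125) = 8/7.
Single-dose peak C₀ = D/Vd = 25/5 = 5 mg/L.
Steady-state peak Cmax,ss = C₀·R = 5 × 8/7 ≈ 5.714 mg/L.
Steady-state trough Cmin,ss = Cmax,ss·f ≈ 5.714 × 0.125 ≈ 0.714 mg/L.
Trough 0.7 mg/L vs MEC 2 mg/L: subtherapeutic.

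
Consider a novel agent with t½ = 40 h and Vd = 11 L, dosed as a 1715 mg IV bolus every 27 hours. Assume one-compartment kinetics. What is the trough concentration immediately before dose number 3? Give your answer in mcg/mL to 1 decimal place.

f = (1/2)^(τ/t½) = (1/2)^(27/40) ≈ 0.6263.
C₀ = D/Vd = 1715/11 ≈ 155.909 mcg/mL.
Before the 3rd dose, 2 doses have been given. Superposition: Cmin = C₀·(f + f²).
≈ 155.909 × (0.6263 + 0.3923) ≈ 155.909 × 1.0186 ≈ 158.809 mcg/mL.

158.8 mcg/mL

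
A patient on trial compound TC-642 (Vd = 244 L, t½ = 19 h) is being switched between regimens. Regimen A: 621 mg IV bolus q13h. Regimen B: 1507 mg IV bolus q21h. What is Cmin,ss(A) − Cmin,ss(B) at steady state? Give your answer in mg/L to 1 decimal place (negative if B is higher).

Regimen A: f = (1/2)^(13/19) ≈ 0.6223; Cmin,ss = (621/244)·f/(1−f) ≈ 4.193 mg/L.
Regimen B: f = (1/2)^(21/19) ≈ 0.4648; Cmin,ss = (1507/244)·f/(1−f) ≈ 5.364 mg/L.
Difference ≈ 4.193 − 5.364 ≈ -1.171 mg/L.

-1.2 mg/L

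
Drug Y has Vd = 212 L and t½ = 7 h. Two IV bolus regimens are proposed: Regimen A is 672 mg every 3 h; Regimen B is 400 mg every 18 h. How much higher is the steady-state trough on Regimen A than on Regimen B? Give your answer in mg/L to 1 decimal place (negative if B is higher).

Regimen A: f = (1/2)^(3/7) ≈ 0.7430; Cmin,ss = (672/212)·f/(1−f) ≈ 9.164 mg/L.
Regimen B: f = (1/2)^(18/7) ≈ 0.1682; Cmin,ss = (400/212)·f/(1−f) ≈ 0.382 mg/L.
Difference ≈ 9.164 − 0.382 ≈ 8.782 mg/L.

8.8 mg/L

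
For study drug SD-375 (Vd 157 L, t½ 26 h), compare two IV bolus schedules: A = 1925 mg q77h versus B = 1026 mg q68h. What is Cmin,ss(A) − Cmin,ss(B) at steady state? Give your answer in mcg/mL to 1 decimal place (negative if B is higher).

Regimen A: f = (1/2)^(77/26) ≈ 0.1284; Cmin,ss = (1925/157)·f/(1−f) ≈ 1.806 mcg/mL.
Regimen B: f = (1/2)^(68/26) ≈ 0.1632; Cmin,ss = (1026/157)·f/(1−f) ≈ 1.275 mcg/mL.
Difference ≈ 1.806 − 1.275 ≈ 0.531 mcg/mL.

0.5 mcg/mL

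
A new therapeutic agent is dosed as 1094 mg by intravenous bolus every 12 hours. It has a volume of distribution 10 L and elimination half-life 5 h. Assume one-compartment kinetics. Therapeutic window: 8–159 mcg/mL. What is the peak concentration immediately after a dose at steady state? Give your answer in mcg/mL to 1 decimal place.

τ/t½ = 12/5 ≈ 2.4, so fraction remaining f = (1/2)^(12/5) ≈ 0.1895.
At steady state, accumulation factor R = 1/(1 − e^(−kτ)) ≈ 1.2338.
Single-dose peak C₀ = D/Vd = 1094/10 ≈ 109.400 mcg/mL.
Cmax,ss = C₀/(1 − f) ≈ 109.400/0.8105 ≈ 134.978 mcg/mL.
Peak 135.0 mcg/mL vs MTC 159 mcg/mL: below toxic threshold.

135.0 mcg/mL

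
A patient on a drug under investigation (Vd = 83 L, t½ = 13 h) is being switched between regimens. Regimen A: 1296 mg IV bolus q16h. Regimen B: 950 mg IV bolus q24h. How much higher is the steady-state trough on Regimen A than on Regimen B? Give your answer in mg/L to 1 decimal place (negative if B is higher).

Regimen A: f = (1/2)^(16/13) ≈ 0.4261; Cmin,ss = (1296/83)·f/(1−f) ≈ 11.593 mg/L.
Regimen B: f = (1/2)^(24/13) ≈ 0.2781; Cmin,ss = (950/83)·f/(1−f) ≈ 4.409 mg/L.
Difference ≈ 11.593 − 4.409 ≈ 7.184 mg/L.

7.2 mg/L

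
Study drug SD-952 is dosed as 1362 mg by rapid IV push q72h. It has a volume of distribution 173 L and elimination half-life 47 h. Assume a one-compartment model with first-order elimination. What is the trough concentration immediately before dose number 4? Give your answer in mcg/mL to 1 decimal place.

4.0 mcg/mL

f = (1/2)^(τ/t½) = (1/2)^(72/47) ≈ 0.3458.
C₀ = D/Vd = 1362/173 ≈ 7.873 mcg/mL.
Before the 4th dose, 3 doses have been given. Superposition: Cmin = C₀·(f + f² + … + f^3).
≈ 7.873 × (0.3458 + 0.1196 + 0.0413) ≈ 7.873 × 0.5067 ≈ 3.989 mcg/mL.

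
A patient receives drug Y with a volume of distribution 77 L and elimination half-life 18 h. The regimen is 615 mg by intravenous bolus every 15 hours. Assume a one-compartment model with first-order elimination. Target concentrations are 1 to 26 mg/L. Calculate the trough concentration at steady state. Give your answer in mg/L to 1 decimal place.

Over one 15-h interval, 15/18 ≈ 0.83333 half-lives elapse, leaving f ≈ 0.5612 of each dose.
Accumulation ratio R = 1/(1 − f) ≈ 1/0.4388 ≈ 2.2789.
Each bolus raises the concentration by D/Vd = 615/77 ≈ 7.987 mg/L.
Steady-state peak Cmax,ss = C₀·R ≈ 7.987 × 2.2789 ≈ 18.202 mg/L.
Steady-state trough Cmin,ss = Cmax,ss·f ≈ 18.202 × 0.5612 ≈ 10.215 mg/L.
Trough 10.2 mg/L vs MEC 1 mg/L: adequate.

10.2 mg/L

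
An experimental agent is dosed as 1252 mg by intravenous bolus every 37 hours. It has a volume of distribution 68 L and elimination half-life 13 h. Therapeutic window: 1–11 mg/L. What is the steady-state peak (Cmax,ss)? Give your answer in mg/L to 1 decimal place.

21.4 mg/L

Over one 37-h interval, 37/13 ≈ 2.8462 half-lives elapse, leaving f ≈ 0.1391 of each dose.
Accumulation ratio R = 1/(1 − f) ≈ 1/0.8609 ≈ 1.1616.
Single-dose peak C₀ = D/Vd = 1252/68 ≈ 18.412 mg/L.
Steady-state peak Cmax,ss = C₀·R ≈ 18.412 × 1.1616 ≈ 21.387 mg/L.
Peak 21.4 mg/L vs MTC 11 mg/L: exceeds toxic threshold.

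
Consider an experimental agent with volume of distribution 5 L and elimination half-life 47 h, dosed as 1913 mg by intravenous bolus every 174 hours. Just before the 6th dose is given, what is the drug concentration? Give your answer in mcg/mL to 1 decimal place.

31.8 mcg/mL

f = (1/2)^(τ/t½) = (1/2)^(174/47) ≈ 0.0768.
C₀ = D/Vd = 1913/5 ≈ 382.600 mcg/mL.
Before the 6th dose, 5 doses have been given. Superposition: Cmin = C₀·(f + f² + … + f^5).
≈ 382.600 × (0.0768 + 0.0059 + 0.0005 + 0.0000 + 0.0000) ≈ 382.600 × 0.0832 ≈ 31.832 mcg/mL.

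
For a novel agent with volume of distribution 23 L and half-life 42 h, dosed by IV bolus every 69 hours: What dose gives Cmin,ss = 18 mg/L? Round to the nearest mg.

879 mg

τ/t½ = 69/42 ≈ 1.6429, so f = (1/2)^(69/42) ≈ 0.320222.
Cmin,ss = (D/Vd)·f/(1−f), so D = Cmin,ss·Vd·(1−f)/f.
D = 18 × 23 × (1−f)/f ≈ 18 × 23 × 2.12283 ≈ 878.85 mg.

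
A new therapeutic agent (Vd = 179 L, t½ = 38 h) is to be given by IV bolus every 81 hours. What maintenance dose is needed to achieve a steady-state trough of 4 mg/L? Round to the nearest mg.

τ/t½ = 81/38 ≈ 2.1316, so f = (1/2)^(81/38) ≈ 0.228208.
Cmin,ss = (D/Vd)·f/(1−f), so D = Cmin,ss·Vd·(1−f)/f.
D = 4 × 179 × (1−f)/f ≈ 4 × 179 × 3.38197 ≈ 2421.49 mg.

2421 mg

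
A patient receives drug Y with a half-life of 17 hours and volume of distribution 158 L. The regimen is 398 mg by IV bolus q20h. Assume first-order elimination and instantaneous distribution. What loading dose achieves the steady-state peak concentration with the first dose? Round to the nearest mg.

f = (1/2)^(20/17) ≈ 0.442433; accumulation ratio R = 1/(1−f) ≈ 1.79351.
Loading dose to hit Cmax,ss on first dose: D_load = D_maint·R ≈ 398 × 1.79351 ≈ 713.82 mg.

714 mg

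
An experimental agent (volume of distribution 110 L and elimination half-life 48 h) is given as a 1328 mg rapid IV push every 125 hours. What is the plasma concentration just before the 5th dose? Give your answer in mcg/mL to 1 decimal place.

f = (1/2)^(τ/t½) = (1/2)^(125/48) ≈ 0.1645.
C₀ = D/Vd = 1328/110 ≈ 12.073 mcg/mL.
Before the 5th dose, 4 doses have been given. Superposition: Cmin = C₀·(f + f² + … + f^4).
≈ 12.073 × (0.1645 + 0.0271 + 0.0045 + 0.0007) ≈ 12.073 × 0.1968 ≈ 2.376 mcg/mL.

2.4 mcg/mL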